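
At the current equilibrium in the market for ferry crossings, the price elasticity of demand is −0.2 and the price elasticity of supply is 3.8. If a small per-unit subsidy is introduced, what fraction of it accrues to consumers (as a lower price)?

For a small subsidy around the equilibrium, the benefit split depends on the relative slopes, which at a point are proportional to the elasticities.
Buyer share = εs/(εs + |εd|) = 3.8/(3.8 + 0.2) = 0.95; seller share = |εd|/(εs + |εd|) = 0.05.

Consumer share = 0.95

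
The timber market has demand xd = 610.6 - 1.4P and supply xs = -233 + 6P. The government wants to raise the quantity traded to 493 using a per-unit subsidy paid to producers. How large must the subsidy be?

At x = 493, invert demand for the buyer price: Pb = (610.6 − 493)/1.4 = 84; invert supply for the seller price: Ps = (493 − (-233))/6 = 121.
The subsidy must fill the gap: s = Ps − Pb = 121 − 84 = 37.

Required subsidy s = 37 per unit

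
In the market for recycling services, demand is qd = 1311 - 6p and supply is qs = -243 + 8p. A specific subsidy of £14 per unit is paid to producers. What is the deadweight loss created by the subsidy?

Pre-subsidy: 1311 - 6p = -243 + 8p gives p* = 111, q* = 645.
With the subsidy, sellers receive ps = pb + 14 for each unit, where pb is the price buyers pay.
Supply in terms of pb becomes qs = -243 + 8(pb + 14) = -131 + 8pb. Setting this equal to demand: 1311 - 6pb = -131 + 8pb, so pb = 103.
Sellers receive ps = 103 + 14 = 117; q' = 1311 − 6·103 = 693.
The subsidy expands output by 693 − 645 = 48 past the efficient level; on those units the gap between marginal cost and willingness to pay runs from 0 up to 14.
DWL = ½ × 14 × 48 = 336.

Deadweight loss = £336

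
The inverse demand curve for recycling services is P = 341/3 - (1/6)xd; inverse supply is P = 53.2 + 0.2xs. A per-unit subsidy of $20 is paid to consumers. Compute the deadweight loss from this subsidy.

Pre-subsidy: 341/3 - (1/6)x = 53.2 + 0.2x gives x* = 1814/11 and P* = 948/11.
With the rebate, buyers effectively pay Pb = Ps − 20, where Ps is the price sellers receive.
On the curves, Pb = 341/3 - (1/6)x and Ps = 53.2 + 0.2x; the wedge Ps − Pb = 20 gives 53.2 + 0.2x − (341/3 - (1/6)x) = 20, so x' = 2414/11.
Then Pb = 341/3 − (1/6)·(2414/11) = 848/11 and Ps = 53.2 + 0.2·(2414/11) = 1068/11.
The subsidy expands output by 2414/11 − 1814/11 = 600/11 past the efficient level; on those units the gap between marginal cost and willingness to pay runs from 0 up to 20.
DWL = ½ × 20 × 600/11 = 6000/11.

Deadweight loss = 6000/11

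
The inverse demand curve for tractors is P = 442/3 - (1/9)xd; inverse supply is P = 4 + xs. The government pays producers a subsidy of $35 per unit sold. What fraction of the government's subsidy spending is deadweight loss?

Pre-subsidy: 442/3 - (1/9)x = 4 + x gives x* = 129 and P* = 133.
With the subsidy, sellers receive Ps = Pb + 35 for each unit, where Pb is the price buyers pay.
On the curves, Pb = 442/3 - (1/9)x and Ps = 4 + x; the wedge Ps − Pb = 35 gives 4 + x − (442/3 - (1/9)x) = 35, so x' = 160.5.
Then Pb = 442/3 − (1/9)·160.5 = 129.5 and Ps = 4 + 1·160.5 = 164.5.
ΔCS = ½(129 + 160.5)(133 − 129.5) = 506.625; ΔPS = ½(129 + 160.5)(164.5 − 133) = 4559.625.
Government spending = 35 × 160.5 = 5617.5.
DWL = ½ × 35 × (160.5 − 129) = 551.25; fraction = 551.25 / 5617.5 = 21/214.

DWL / government spending = 21/214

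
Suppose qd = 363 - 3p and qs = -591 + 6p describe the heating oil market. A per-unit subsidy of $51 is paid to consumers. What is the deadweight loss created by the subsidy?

Pre-subsidy: 363 - 3p = -591 + 6p gives p* = 106, q* = 45.
With the rebate, buyers effectively pay pb = ps − 51, where ps is the price sellers receive.
Demand in terms of ps becomes qd = 363 − 3(ps − 51) = 516 - 3ps. Setting this equal to supply: 516 - 3ps = -591 + 6ps, so ps = 123.
Buyers pay pb = 123 − 51 = 72; q' = -591 + 6·123 = 147.
The subsidy expands output by 147 − 45 = 102 past the efficient level; on those units the gap between marginal cost and willingness to pay runs from 0 up to 51.
DWL = ½ × 51 × 102 = 2601.

Deadweight loss = $2601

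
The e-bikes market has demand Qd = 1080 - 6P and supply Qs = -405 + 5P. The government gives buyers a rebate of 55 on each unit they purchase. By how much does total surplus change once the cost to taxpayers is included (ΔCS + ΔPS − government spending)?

Pre-subsidy: 1080 - 6P = -405 + 5P gives P* = 135, Q* = 270.
With the rebate, buyers effectively pay Pb = Ps − 55, where Ps is the price sellers receive.
Demand in terms of Ps becomes Qd = 1080 − 6(Ps − 55) = 1410 - 6Ps. Setting this equal to supply: 1410 - 6Ps = -405 + 5Ps, so Ps = 165.
Buyers pay Pb = 165 − 55 = 110; Q' = -405 + 5·165 = 420.
ΔCS = ½(270 + 420)(135 − 110) = 8625; ΔPS = ½(270 + 420)(165 − 135) = 10350.
Government spending = 55 × 420 = 23100.
Net change = 8625 + 10350 − 23100 = -4125. The loss equals the DWL triangle ½·55·150.

Net change in total surplus = -4125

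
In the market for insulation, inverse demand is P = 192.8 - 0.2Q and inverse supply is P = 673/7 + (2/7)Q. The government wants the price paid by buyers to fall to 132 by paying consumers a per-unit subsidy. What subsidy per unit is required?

Required subsidy s = 51 per unit

At a buyer price of 132, quantity demanded is 964 − 5·132 = 304.
Sellers supply 304 only when they receive Ps = 673/7 + (2/7)·304 = 183.
s = Ps − Pb = 183 − 132 = 51.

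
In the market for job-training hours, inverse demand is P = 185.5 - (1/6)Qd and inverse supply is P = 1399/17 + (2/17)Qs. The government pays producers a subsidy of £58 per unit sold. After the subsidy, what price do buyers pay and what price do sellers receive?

Buyers pay £91; sellers receive £149

Pre-subsidy: 185.5 - (1/6)Q = 1399/17 + (2/17)Q gives Q* = 363 and P* = 125.
With the subsidy, sellers receive Ps = Pb + 58 for each unit, where Pb is the price buyers pay.
On the curves, Pb = 185.5 - (1/6)Q and Ps = 1399/17 + (2/17)Q; the wedge Ps − Pb = 58 gives 1399/17 + (2/17)Q − (185.5 - (1/6)Q) = 58, so Q' = 567.
Then Pb = 185.5 − (1/6)·567 = 91 and Ps = 1399/17 + (2/17)·567 = 149.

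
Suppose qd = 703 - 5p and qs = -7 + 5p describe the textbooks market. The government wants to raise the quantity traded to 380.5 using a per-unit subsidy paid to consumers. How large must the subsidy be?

At q = 380.5, invert demand for the buyer price: pb = (703 − 380.5)/5 = 64.5; invert supply for the seller price: ps = (380.5 − (-7))/5 = 77.5.
The subsidy must fill the gap: s = ps − pb = 77.5 − 64.5 = 13.

Required subsidy s = 13 per unit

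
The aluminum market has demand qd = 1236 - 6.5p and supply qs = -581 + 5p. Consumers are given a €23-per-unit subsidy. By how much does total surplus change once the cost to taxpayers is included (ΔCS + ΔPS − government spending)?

Pre-subsidy: 1236 - 6.5p = -581 + 5p gives p* = 158, q* = 209.
With the rebate, buyers effectively pay pb = ps − 23, where ps is the price sellers receive.
Demand in terms of ps becomes qd = 1236 − 6.5(ps − 23) = 1385.5 - 6.5ps. Setting this equal to supply: 1385.5 - 6.5ps = -581 + 5ps, so ps = 171.
Buyers pay pb = 171 − 23 = 148; q' = -581 + 5·171 = 274.
ΔCS = ½(209 + 274)(158 − 148) = 2415; ΔPS = ½(209 + 274)(171 − 158) = 3139.5.
Government spending = 23 × 274 = 6302.
Net change = 2415 + 3139.5 − 6302 = -747.5. The loss equals the DWL triangle ½·23·65.

Net change in total surplus = -€747.5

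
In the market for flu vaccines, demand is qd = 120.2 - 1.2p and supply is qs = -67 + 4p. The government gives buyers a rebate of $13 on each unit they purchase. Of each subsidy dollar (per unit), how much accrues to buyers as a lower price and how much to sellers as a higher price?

Pre-subsidy: 120.2 - 1.2p = -67 + 4p gives p* = 36, q* = 77.
With the rebate, buyers effectively pay pb = ps − 13, where ps is the price sellers receive.
Demand in terms of ps becomes qd = 120.2 − 1.2(ps − 13) = 135.8 - 1.2ps. Setting this equal to supply: 135.8 - 1.2ps = -67 + 4ps, so ps = 39.
Buyers pay pb = 39 − 13 = 26; q' = -67 + 4·39 = 89.
Buyers' price falls by p* − pb = 36 − 26 = 10; sellers' price rises by ps − p* = 39 − 36 = 3.

Buyers gain $10 per unit; sellers gain $3 per unit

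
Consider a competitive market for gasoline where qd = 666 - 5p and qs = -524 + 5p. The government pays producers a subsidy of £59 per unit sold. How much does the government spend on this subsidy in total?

Government cost = £12891.5

Pre-subsidy: 666 - 5p = -524 + 5p gives p* = 119, q* = 71.
With the subsidy, sellers receive ps = pb + 59 for each unit, where pb is the price buyers pay.
Supply in terms of pb becomes qs = -524 + 5(pb + 59) = -229 + 5pb. Setting this equal to demand: 666 - 5pb = -229 + 5pb, so pb = 89.5.
Sellers receive ps = 89.5 + 59 = 148.5; q' = 666 − 5·89.5 = 218.5.
Government outlay = subsidy × quantity = 59 × 218.5 = 12891.5.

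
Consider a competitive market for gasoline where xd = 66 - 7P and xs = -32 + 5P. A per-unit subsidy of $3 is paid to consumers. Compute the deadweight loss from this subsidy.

Deadweight loss = $13.125

Pre-subsidy: 66 - 7P = -32 + 5P gives P* = 49/6, x* = 53/6.
With the rebate, buyers effectively pay Pb = Ps − 3, where Ps is the price sellers receive.
Demand in terms of Ps becomes xd = 66 − 7(Ps − 3) = 87 - 7Ps. Setting this equal to supply: 87 - 7Ps = -32 + 5Ps, so Ps = 119/12.
Buyers pay Pb = 119/12 − 3 = 83/12; x' = -32 + 5·(119/12) = 211/12.
The subsidy expands output by 211/12 − 53/6 = 8.75 past the efficient level; on those units the gap between marginal cost and willingness to pay runs from 0 up to 3.
DWL = ½ × 3 × 8.75 = 13.125.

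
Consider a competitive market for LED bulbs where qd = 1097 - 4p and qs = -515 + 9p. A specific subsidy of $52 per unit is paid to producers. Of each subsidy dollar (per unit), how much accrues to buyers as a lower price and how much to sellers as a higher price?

Pre-subsidy: 1097 - 4p = -515 + 9p gives p* = 124, q* = 601.
With the subsidy, sellers receive ps = pb + 52 for each unit, where pb is the price buyers pay.
Supply in terms of pb becomes qs = -515 + 9(pb + 52) = -47 + 9pb. Setting this equal to demand: 1097 - 4pb = -47 + 9pb, so pb = 88.
Sellers receive ps = 88 + 52 = 140; q' = 1097 − 4·88 = 745.
Buyers' price falls by p* − pb = 124 − 88 = 36; sellers' price rises by ps − p* = 140 − 124 = 16.

Buyers gain $36 per unit; sellers gain $16 per unit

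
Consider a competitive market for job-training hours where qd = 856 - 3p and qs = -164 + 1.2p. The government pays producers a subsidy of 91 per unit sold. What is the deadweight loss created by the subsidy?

Pre-subsidy: 856 - 3p = -164 + 1.2p gives p* = 1700/7, q* = 892/7.
With the subsidy, sellers receive ps = pb + 91 for each unit, where pb is the price buyers pay.
Supply in terms of pb becomes qs = -164 + 1.2(pb + 91) = -54.8 + 1.2pb. Setting this equal to demand: 856 - 3pb = -54.8 + 1.2pb, so pb = 1518/7.
Sellers receive ps = 1518/7 + 91 = 2155/7; q' = 856 − 3·(1518/7) = 1438/7.
The subsidy expands output by 1438/7 − 892/7 = 78 past the efficient level; on those units the gap between marginal cost and willingness to pay runs from 0 up to 91.
DWL = ½ × 91 × 78 = 3549.

Deadweight loss = 3549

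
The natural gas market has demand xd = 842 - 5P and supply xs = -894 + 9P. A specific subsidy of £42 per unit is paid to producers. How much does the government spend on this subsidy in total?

Government cost = £14994

Pre-subsidy: 842 - 5P = -894 + 9P gives P* = 124, x* = 222.
With the subsidy, sellers receive Ps = Pb + 42 for each unit, where Pb is the price buyers pay.
Supply in terms of Pb becomes xs = -894 + 9(Pb + 42) = -516 + 9Pb. Setting this equal to demand: 842 - 5Pb = -516 + 9Pb, so Pb = 97.
Sellers receive Ps = 97 + 42 = 139; x' = 842 − 5·97 = 357.
Government outlay = subsidy × quantity = 42 × 357 = 14994.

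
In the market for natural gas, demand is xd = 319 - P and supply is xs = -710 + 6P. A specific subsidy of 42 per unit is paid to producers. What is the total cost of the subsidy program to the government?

Pre-subsidy: 319 - P = -710 + 6P gives P* = 147, x* = 172.
With the subsidy, sellers receive Ps = Pb + 42 for each unit, where Pb is the price buyers pay.
Supply in terms of Pb becomes xs = -710 + 6(Pb + 42) = -458 + 6Pb. Setting this equal to demand: 319 - Pb = -458 + 6Pb, so Pb = 111.
Sellers receive Ps = 111 + 42 = 153; x' = 319 − 1·111 = 208.
Government outlay = subsidy × quantity = 42 × 208 = 8736.

Government cost = 8736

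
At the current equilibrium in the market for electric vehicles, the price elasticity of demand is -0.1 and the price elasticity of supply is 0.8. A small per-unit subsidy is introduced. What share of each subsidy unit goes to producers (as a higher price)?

Producer share = 1/9

For a small subsidy around the equilibrium, the benefit split depends on the relative slopes, which at a point are proportional to the elasticities.
Buyer share = εs/(εs + |εd|) = 0.8/(0.8 + 0.1) = 8/9; seller share = |εd|/(εs + |εd|) = 1/9.
So producers capture 1/9 of the subsidy.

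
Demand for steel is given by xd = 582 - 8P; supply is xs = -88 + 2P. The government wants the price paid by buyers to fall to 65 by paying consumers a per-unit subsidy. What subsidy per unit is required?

Required subsidy s = 10 per unit

At a buyer price of 65, quantity demanded is 582 − 8·65 = 62.
Sellers supply 62 only when they receive Ps with -88 + 2·Ps = 62, i.e. Ps = 75.
s = Ps − Pb = 75 − 65 = 10.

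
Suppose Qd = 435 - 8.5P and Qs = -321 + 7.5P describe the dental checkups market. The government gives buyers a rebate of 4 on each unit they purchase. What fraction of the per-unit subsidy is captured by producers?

Pre-subsidy: 435 - 8.5P = -321 + 7.5P gives P* = 47.25, Q* = 33.375.
With the rebate, buyers effectively pay Pb = Ps − 4, where Ps is the price sellers receive.
Demand in terms of Ps becomes Qd = 435 − 8.5(Ps − 4) = 469 - 8.5Ps. Setting this equal to supply: 469 - 8.5Ps = -321 + 7.5Ps, so Ps = 49.375.
Buyers pay Pb = 49.375 − 4 = 45.375; Q' = -321 + 7.5·49.375 = 49.3125.
Buyers' price falls by P* − Pb = 47.25 − 45.375 = 1.875; sellers' price rises by Ps − P* = 49.375 − 47.25 = 2.125.
So producers capture 2.125/4 = 0.53125 of each unit of subsidy.

Producer share = 0.53125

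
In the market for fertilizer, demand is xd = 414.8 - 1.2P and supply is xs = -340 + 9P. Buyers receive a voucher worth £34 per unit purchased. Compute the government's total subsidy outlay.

Government cost = £12308

Pre-subsidy: 414.8 - 1.2P = -340 + 9P gives P* = 74, x* = 326.
With the rebate, buyers effectively pay Pb = Ps − 34, where Ps is the price sellers receive.
Demand in terms of Ps becomes xd = 414.8 − 1.2(Ps − 34) = 455.6 - 1.2Ps. Setting this equal to supply: 455.6 - 1.2Ps = -340 + 9Ps, so Ps = 78.
Buyers pay Pb = 78 − 34 = 44; x' = -340 + 9·78 = 362.
Government outlay = subsidy × quantity = 34 × 362 = 12308.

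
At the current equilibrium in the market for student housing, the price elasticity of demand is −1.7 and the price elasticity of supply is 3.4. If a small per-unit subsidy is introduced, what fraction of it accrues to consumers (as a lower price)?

Consumer share = 2/3

For a small subsidy around the equilibrium, the benefit split depends on the relative slopes, which at a point are proportional to the elasticities.
Buyer share = εs/(εs + |εd|) = 3.4/(3.4 + 1.7) = 2/3; seller share = |εd|/(εs + |εd|) = 1/3.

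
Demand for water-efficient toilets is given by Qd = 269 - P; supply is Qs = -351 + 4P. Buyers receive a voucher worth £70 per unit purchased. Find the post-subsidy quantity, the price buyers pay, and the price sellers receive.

Pre-subsidy: 269 - P = -351 + 4P gives P* = 124, Q* = 145.
With the rebate, buyers effectively pay Pb = Ps − 70, where Ps is the price sellers receive.
Demand in terms of Ps becomes Qd = 269 − 1(Ps − 70) = 339 - Ps. Setting this equal to supply: 339 - Ps = -351 + 4Ps, so Ps = 138.
Buyers pay Pb = 138 − 70 = 68; Q' = -351 + 4·138 = 201.

Q' = 201; buyers pay £68; sellers receive £138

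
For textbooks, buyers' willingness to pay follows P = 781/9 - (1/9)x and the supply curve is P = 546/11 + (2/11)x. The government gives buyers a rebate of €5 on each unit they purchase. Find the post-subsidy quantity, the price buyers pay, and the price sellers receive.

x' = 4172/29; buyers pay 2053/29; sellers receive 2198/29

Pre-subsidy: 781/9 - (1/9)x = 546/11 + (2/11)x gives x* = 3677/29 and P* = 2108/29.
With the rebate, buyers effectively pay Pb = Ps − 5, where Ps is the price sellers receive.
On the curves, Pb = 781/9 - (1/9)x and Ps = 546/11 + (2/11)x; the wedge Ps − Pb = 5 gives 546/11 + (2/11)x − (781/9 - (1/9)x) = 5, so x' = 4172/29.
Then Pb = 781/9 − (1/9)·(4172/29) = 2053/29 and Ps = 546/11 + (2/11)·(4172/29) = 2198/29.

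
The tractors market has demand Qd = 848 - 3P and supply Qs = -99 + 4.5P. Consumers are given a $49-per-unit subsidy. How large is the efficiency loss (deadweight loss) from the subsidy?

Pre-subsidy: 848 - 3P = -99 + 4.5P gives P* = 1894/15, Q* = 469.2.
With the rebate, buyers effectively pay Pb = Ps − 49, where Ps is the price sellers receive.
Demand in terms of Ps becomes Qd = 848 − 3(Ps − 49) = 995 - 3Ps. Setting this equal to supply: 995 - 3Ps = -99 + 4.5Ps, so Ps = 2188/15.
Buyers pay Pb = 2188/15 − 49 = 1453/15; Q' = -99 + 4.5·(2188/15) = 557.4.
The subsidy expands output by 557.4 − 469.2 = 88.2 past the efficient level; on those units the gap between marginal cost and willingness to pay runs from 0 up to 49.
DWL = ½ × 49 × 88.2 = 2160.9.

Deadweight loss = $2160.9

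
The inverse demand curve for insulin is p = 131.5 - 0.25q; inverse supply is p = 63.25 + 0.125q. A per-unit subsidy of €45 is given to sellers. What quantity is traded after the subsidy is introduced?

q' = 302

Pre-subsidy: 131.5 - 0.25q = 63.25 + 0.125q gives q* = 182 and p* = 86.
With the subsidy, sellers receive ps = pb + 45 for each unit, where pb is the price buyers pay.
On the curves, pb = 131.5 - 0.25q and ps = 63.25 + 0.125q; the wedge ps − pb = 45 gives 63.25 + 0.125q − (131.5 - 0.25q) = 45, so q' = 302.
Then pb = 131.5 − 0.25·302 = 56 and ps = 63.25 + 0.125·302 = 101.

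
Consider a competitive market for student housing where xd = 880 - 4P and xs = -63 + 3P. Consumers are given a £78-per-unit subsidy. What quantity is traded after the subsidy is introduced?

Pre-subsidy: 880 - 4P = -63 + 3P gives P* = 943/7, x* = 2388/7.
With the rebate, buyers effectively pay Pb = Ps − 78, where Ps is the price sellers receive.
Demand in terms of Ps becomes xd = 880 − 4(Ps − 78) = 1192 - 4Ps. Setting this equal to supply: 1192 - 4Ps = -63 + 3Ps, so Ps = 1255/7.
Buyers pay Pb = 1255/7 − 78 = 709/7; x' = -63 + 3·(1255/7) = 3324/7.

x' = 3324/7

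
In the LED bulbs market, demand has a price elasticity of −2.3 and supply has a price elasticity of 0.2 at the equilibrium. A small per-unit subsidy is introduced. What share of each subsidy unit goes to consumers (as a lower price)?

Consumer share = 0.08

For a small subsidy around the equilibrium, the benefit split depends on the relative slopes, which at a point are proportional to the elasticities.
Buyer share = εs/(εs + |εd|) = 0.2/(0.2 + 2.3) = 0.08; seller share = |εd|/(εs + |εd|) = 0.92.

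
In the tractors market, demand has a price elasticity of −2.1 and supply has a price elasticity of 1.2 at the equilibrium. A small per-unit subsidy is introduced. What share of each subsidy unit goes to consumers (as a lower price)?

Consumer share = 4/11

For a small subsidy around the equilibrium, the benefit split depends on the relative slopes, which at a point are proportional to the elasticities.
Buyer share = εs/(εs + |εd|) = 1.2/(1.2 + 2.1) = 4/11; seller share = |εd|/(εs + |εd|) = 7/11.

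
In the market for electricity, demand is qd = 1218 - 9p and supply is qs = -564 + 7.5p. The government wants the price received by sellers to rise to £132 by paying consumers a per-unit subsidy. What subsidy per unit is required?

At a seller price of 132, quantity supplied is -564 + 7.5·132 = 426.
Buyers absorb 426 only when they pay pb with 1218 − 9·pb = 426, i.e. pb = 88.
s = ps − pb = 132 − 88 = 44.

Required subsidy s = £44 per unit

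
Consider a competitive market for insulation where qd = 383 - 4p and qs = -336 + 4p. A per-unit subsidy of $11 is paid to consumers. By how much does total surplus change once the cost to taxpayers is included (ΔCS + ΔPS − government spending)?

Pre-subsidy: 383 - 4p = -336 + 4p gives p* = 89.875, q* = 23.5.
With the rebate, buyers effectively pay pb = ps − 11, where ps is the price sellers receive.
Demand in terms of ps becomes qd = 383 − 4(ps − 11) = 427 - 4ps. Setting this equal to supply: 427 - 4ps = -336 + 4ps, so ps = 95.375.
Buyers pay pb = 95.375 − 11 = 84.375; q' = -336 + 4·95.375 = 45.5.
ΔCS = ½(23.5 + 45.5)(89.875 − 84.375) = 189.75; ΔPS = ½(23.5 + 45.5)(95.375 − 89.875) = 189.75.
Government spending = 11 × 45.5 = 500.5.
Net change = 189.75 + 189.75 − 500.5 = -121. The loss equals the DWL triangle ½·11·22.

Net change in total surplus = -$121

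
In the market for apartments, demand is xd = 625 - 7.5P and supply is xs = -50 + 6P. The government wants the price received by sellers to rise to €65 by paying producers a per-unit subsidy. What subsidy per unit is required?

Required subsidy s = €27 per unit

At a seller price of 65, quantity supplied is -50 + 6·65 = 340.
Buyers absorb 340 only when they pay Pb with 625 − 7.5·Pb = 340, i.e. Pb = 38.
s = Ps − Pb = 65 − 38 = 27.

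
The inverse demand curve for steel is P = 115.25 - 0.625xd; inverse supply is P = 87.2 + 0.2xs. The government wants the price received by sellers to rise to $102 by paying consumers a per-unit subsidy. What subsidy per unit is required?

Required subsidy s = $33 per unit

At a seller price of 102, quantity supplied is -436 + 5·102 = 74.
Buyers absorb 74 only when they pay Pb = 115.25 − 0.625·74 = 69.
s = Ps − Pb = 102 − 69 = 33.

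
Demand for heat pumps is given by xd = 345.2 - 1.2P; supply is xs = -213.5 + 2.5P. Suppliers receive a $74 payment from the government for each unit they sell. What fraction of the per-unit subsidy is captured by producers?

Producer share = 12/37

Pre-subsidy: 345.2 - 1.2P = -213.5 + 2.5P gives P* = 151, x* = 164.
With the subsidy, sellers receive Ps = Pb + 74 for each unit, where Pb is the price buyers pay.
Supply in terms of Pb becomes xs = -213.5 + 2.5(Pb + 74) = -28.5 + 2.5Pb. Setting this equal to demand: 345.2 - 1.2Pb = -28.5 + 2.5Pb, so Pb = 101.
Sellers receive Ps = 101 + 74 = 175; x' = 345.2 − 1.2·101 = 224.
Buyers' price falls by P* − Pb = 151 − 101 = 50; sellers' price rises by Ps − P* = 175 − 151 = 24.
So producers capture 24/74 = 12/37 of each unit of subsidy.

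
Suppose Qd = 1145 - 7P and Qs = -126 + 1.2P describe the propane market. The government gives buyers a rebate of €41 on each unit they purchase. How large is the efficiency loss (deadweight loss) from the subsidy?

Deadweight loss = €861

Pre-subsidy: 1145 - 7P = -126 + 1.2P gives P* = 155, Q* = 60.
With the rebate, buyers effectively pay Pb = Ps − 41, where Ps is the price sellers receive.
Demand in terms of Ps becomes Qd = 1145 − 7(Ps − 41) = 1432 - 7Ps. Setting this equal to supply: 1432 - 7Ps = -126 + 1.2Ps, so Ps = 190.
Buyers pay Pb = 190 − 41 = 149; Q' = -126 + 1.2·190 = 102.
The subsidy expands output by 102 − 60 = 42 past the efficient level; on those units the gap between marginal cost and willingness to pay runs from 0 up to 41.
DWL = ½ × 41 × 42 = 861.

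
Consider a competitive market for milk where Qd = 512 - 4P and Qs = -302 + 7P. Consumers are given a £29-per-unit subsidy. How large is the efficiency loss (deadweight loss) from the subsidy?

Pre-subsidy: 512 - 4P = -302 + 7P gives P* = 74, Q* = 216.
With the rebate, buyers effectively pay Pb = Ps − 29, where Ps is the price sellers receive.
Demand in terms of Ps becomes Qd = 512 − 4(Ps − 29) = 628 - 4Ps. Setting this equal to supply: 628 - 4Ps = -302 + 7Ps, so Ps = 930/11.
Buyers pay Pb = 930/11 − 29 = 611/11; Q' = -302 + 7·(930/11) = 3188/11.
The subsidy expands output by 3188/11 − 216 = 812/11 past the efficient level; on those units the gap between marginal cost and willingness to pay runs from 0 up to 29.
DWL = ½ × 29 × 812/11 = 11774/11.

Deadweight loss = 11774/11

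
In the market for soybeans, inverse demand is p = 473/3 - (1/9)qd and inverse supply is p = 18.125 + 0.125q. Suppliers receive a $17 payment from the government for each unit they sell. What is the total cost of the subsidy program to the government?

Government cost = $11271

Pre-subsidy: 473/3 - (1/9)q = 18.125 + 0.125q gives q* = 591 and p* = 92.
With the subsidy, sellers receive ps = pb + 17 for each unit, where pb is the price buyers pay.
On the curves, pb = 473/3 - (1/9)q and ps = 18.125 + 0.125q; the wedge ps − pb = 17 gives 18.125 + 0.125q − (473/3 - (1/9)q) = 17, so q' = 663.
Then pb = 473/3 − (1/9)·663 = 84 and ps = 18.125 + 0.125·663 = 101.
Government outlay = subsidy × quantity = 17 × 663 = 11271.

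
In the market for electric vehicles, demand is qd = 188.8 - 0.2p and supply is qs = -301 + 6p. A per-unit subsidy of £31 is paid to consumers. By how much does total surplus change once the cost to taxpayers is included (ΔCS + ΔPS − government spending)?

Pre-subsidy: 188.8 - 0.2p = -301 + 6p gives p* = 79, q* = 173.
With the rebate, buyers effectively pay pb = ps − 31, where ps is the price sellers receive.
Demand in terms of ps becomes qd = 188.8 − 0.2(ps − 31) = 195 - 0.2ps. Setting this equal to supply: 195 - 0.2ps = -301 + 6ps, so ps = 80.
Buyers pay pb = 80 − 31 = 49; q' = -301 + 6·80 = 179.
ΔCS = ½(173 + 179)(79 − 49) = 5280; ΔPS = ½(173 + 179)(80 − 79) = 176.
Government spending = 31 × 179 = 5549.
Net change = 5280 + 176 − 5549 = -93. The loss equals the DWL triangle ½·31·6.

Net change in total surplus = -£93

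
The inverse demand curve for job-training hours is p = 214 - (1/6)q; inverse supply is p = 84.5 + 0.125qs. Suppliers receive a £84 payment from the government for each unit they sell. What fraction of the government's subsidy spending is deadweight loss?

DWL / government spending = 12/61

Pre-subsidy: 214 - (1/6)q = 84.5 + 0.125q gives q* = 444 and p* = 140.
With the subsidy, sellers receive ps = pb + 84 for each unit, where pb is the price buyers pay.
On the curves, pb = 214 - (1/6)q and ps = 84.5 + 0.125q; the wedge ps − pb = 84 gives 84.5 + 0.125q − (214 - (1/6)q) = 84, so q' = 732.
Then pb = 214 − (1/6)·732 = 92 and ps = 84.5 + 0.125·732 = 176.
ΔCS = ½(444 + 732)(140 − 92) = 28224; ΔPS = ½(444 + 732)(176 − 140) = 21168.
Government spending = 84 × 732 = 61488.
DWL = ½ × 84 × (732 − 444) = 12096; fraction = 12096 / 61488 = 12/61.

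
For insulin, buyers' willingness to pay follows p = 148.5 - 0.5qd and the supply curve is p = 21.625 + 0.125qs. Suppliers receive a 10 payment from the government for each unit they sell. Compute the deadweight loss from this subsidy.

Deadweight loss = 80

Pre-subsidy: 148.5 - 0.5q = 21.625 + 0.125q gives q* = 203 and p* = 47.
With the subsidy, sellers receive ps = pb + 10 for each unit, where pb is the price buyers pay.
On the curves, pb = 148.5 - 0.5q and ps = 21.625 + 0.125q; the wedge ps − pb = 10 gives 21.625 + 0.125q − (148.5 - 0.5q) = 10, so q' = 219.
Then pb = 148.5 − 0.5·219 = 39 and ps = 21.625 + 0.125·219 = 49.
The subsidy expands output by 219 − 203 = 16 past the efficient level; on those units the gap between marginal cost and willingness to pay runs from 0 up to 10.
DWL = ½ × 10 × 16 = 80.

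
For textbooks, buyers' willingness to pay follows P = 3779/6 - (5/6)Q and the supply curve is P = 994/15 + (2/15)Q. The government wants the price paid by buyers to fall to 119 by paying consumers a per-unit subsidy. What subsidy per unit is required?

Required subsidy s = 29 per unit

At a buyer price of 119, quantity demanded is 755.8 − 1.2·119 = 613.
Sellers supply 613 only when they receive Ps = 994/15 + (2/15)·613 = 148.
s = Ps − Pb = 148 − 119 = 29.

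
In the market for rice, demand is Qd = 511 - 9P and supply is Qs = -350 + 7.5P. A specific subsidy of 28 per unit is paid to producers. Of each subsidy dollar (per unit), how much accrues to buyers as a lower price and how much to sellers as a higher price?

Pre-subsidy: 511 - 9P = -350 + 7.5P gives P* = 574/11, Q* = 455/11.
With the subsidy, sellers receive Ps = Pb + 28 for each unit, where Pb is the price buyers pay.
Supply in terms of Pb becomes Qs = -350 + 7.5(Pb + 28) = -140 + 7.5Pb. Setting this equal to demand: 511 - 9Pb = -140 + 7.5Pb, so Pb = 434/11.
Sellers receive Ps = 434/11 + 28 = 742/11; Q' = 511 − 9·(434/11) = 1715/11.
Buyers' price falls by P* − Pb = 574/11 − 434/11 = 140/11; sellers' price rises by Ps − P* = 742/11 − 574/11 = 168/11.

Buyers gain 140/11 per unit; sellers gain 168/11 per unit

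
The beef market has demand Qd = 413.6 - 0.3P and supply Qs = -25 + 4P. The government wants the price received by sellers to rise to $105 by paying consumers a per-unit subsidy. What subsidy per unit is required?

Required subsidy s = $43 per unit

At a seller price of 105, quantity supplied is -25 + 4·105 = 395.
Buyers absorb 395 only when they pay Pb with 413.6 − 0.3·Pb = 395, i.e. Pb = 62.
s = Ps − Pb = 105 − 62 = 43.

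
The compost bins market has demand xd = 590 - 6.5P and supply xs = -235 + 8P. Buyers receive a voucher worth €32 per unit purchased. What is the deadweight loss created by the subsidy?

Pre-subsidy: 590 - 6.5P = -235 + 8P gives P* = 1650/29, x* = 6385/29.
With the rebate, buyers effectively pay Pb = Ps − 32, where Ps is the price sellers receive.
Demand in terms of Ps becomes xd = 590 − 6.5(Ps − 32) = 798 - 6.5Ps. Setting this equal to supply: 798 - 6.5Ps = -235 + 8Ps, so Ps = 2066/29.
Buyers pay Pb = 2066/29 − 32 = 1138/29; x' = -235 + 8·(2066/29) = 9713/29.
The subsidy expands output by 9713/29 − 6385/29 = 3328/29 past the efficient level; on those units the gap between marginal cost and willingness to pay runs from 0 up to 32.
DWL = ½ × 32 × 3328/29 = 53248/29.

Deadweight loss = 53248/29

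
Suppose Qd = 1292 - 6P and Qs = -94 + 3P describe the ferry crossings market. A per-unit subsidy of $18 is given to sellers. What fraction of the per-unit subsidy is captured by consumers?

Consumer share = 1/3

Pre-subsidy: 1292 - 6P = -94 + 3P gives P* = 154, Q* = 368.
With the subsidy, sellers receive Ps = Pb + 18 for each unit, where Pb is the price buyers pay.
Supply in terms of Pb becomes Qs = -94 + 3(Pb + 18) = -40 + 3Pb. Setting this equal to demand: 1292 - 6Pb = -40 + 3Pb, so Pb = 148.
Sellers receive Ps = 148 + 18 = 166; Q' = 1292 − 6·148 = 404.
Buyers' price falls by P* − Pb = 154 − 148 = 6; sellers' price rises by Ps − P* = 166 − 154 = 12.
So consumers capture 6/18 = 1/3 of each unit of subsidy.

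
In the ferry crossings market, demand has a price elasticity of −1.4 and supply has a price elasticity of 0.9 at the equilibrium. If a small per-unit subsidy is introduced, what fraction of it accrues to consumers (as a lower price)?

For a small subsidy around the equilibrium, the benefit split depends on the relative slopes, which at a point are proportional to the elasticities.
Buyer share = εs/(εs + |εd|) = 0.9/(0.9 + 1.4) = 9/23; seller share = |εd|/(εs + |εd|) = 14/23.

Consumer share = 9/23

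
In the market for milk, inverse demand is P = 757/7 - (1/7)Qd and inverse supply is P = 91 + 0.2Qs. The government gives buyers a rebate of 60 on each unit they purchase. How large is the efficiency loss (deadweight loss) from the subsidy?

Deadweight loss = 5250

Pre-subsidy: 757/7 - (1/7)Q = 91 + 0.2Q gives Q* = 50 and P* = 101.
With the rebate, buyers effectively pay Pb = Ps − 60, where Ps is the price sellers receive.
On the curves, Pb = 757/7 - (1/7)Q and Ps = 91 + 0.2Q; the wedge Ps − Pb = 60 gives 91 + 0.2Q − (757/7 - (1/7)Q) = 60, so Q' = 225.
Then Pb = 757/7 − (1/7)·225 = 76 and Ps = 91 + 0.2·225 = 136.
The subsidy expands output by 225 − 50 = 175 past the efficient level; on those units the gap between marginal cost and willingness to pay runs from 0 up to 60.
DWL = ½ × 60 × 175 = 5250.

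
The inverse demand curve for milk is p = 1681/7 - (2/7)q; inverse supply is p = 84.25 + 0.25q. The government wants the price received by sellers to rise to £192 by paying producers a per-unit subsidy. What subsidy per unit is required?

At a seller price of 192, quantity supplied is -337 + 4·192 = 431.
Buyers absorb 431 only when they pay pb = 1681/7 − (2/7)·431 = 117.
s = ps − pb = 192 − 117 = 75.

Required subsidy s = £75 per unit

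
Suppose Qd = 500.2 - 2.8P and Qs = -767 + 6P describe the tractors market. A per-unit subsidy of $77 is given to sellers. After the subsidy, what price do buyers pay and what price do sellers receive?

Pre-subsidy: 500.2 - 2.8P = -767 + 6P gives P* = 144, Q* = 97.
With the subsidy, sellers receive Ps = Pb + 77 for each unit, where Pb is the price buyers pay.
Supply in terms of Pb becomes Qs = -767 + 6(Pb + 77) = -305 + 6Pb. Setting this equal to demand: 500.2 - 2.8Pb = -305 + 6Pb, so Pb = 91.5.
Sellers receive Ps = 91.5 + 77 = 168.5; Q' = 500.2 − 2.8·91.5 = 244.

Buyers pay $91.5; sellers receive $168.5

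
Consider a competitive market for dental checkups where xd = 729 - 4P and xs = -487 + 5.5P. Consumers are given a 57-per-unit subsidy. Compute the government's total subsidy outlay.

Pre-subsidy: 729 - 4P = -487 + 5.5P gives P* = 128, x* = 217.
With the rebate, buyers effectively pay Pb = Ps − 57, where Ps is the price sellers receive.
Demand in terms of Ps becomes xd = 729 − 4(Ps − 57) = 957 - 4Ps. Setting this equal to supply: 957 - 4Ps = -487 + 5.5Ps, so Ps = 152.
Buyers pay Pb = 152 − 57 = 95; x' = -487 + 5.5·152 = 349.
Government outlay = subsidy × quantity = 57 × 349 = 19893.

Government cost = 19893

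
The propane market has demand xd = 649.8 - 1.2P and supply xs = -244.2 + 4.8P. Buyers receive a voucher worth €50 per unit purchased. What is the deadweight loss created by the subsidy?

Deadweight loss = €1200

Pre-subsidy: 649.8 - 1.2P = -244.2 + 4.8P gives P* = 149, x* = 471.
With the rebate, buyers effectively pay Pb = Ps − 50, where Ps is the price sellers receive.
Demand in terms of Ps becomes xd = 649.8 − 1.2(Ps − 50) = 709.8 - 1.2Ps. Setting this equal to supply: 709.8 - 1.2Ps = -244.2 + 4.8Ps, so Ps = 159.
Buyers pay Pb = 159 − 50 = 109; x' = -244.2 + 4.8·159 = 519.
The subsidy expands output by 519 − 471 = 48 past the efficient level; on those units the gap between marginal cost and willingness to pay runs from 0 up to 50.
DWL = ½ × 50 × 48 = 1200.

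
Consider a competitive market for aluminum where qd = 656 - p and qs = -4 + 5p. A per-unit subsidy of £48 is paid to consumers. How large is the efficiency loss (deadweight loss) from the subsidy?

Pre-subsidy: 656 - p = -4 + 5p gives p* = 110, q* = 546.
With the rebate, buyers effectively pay pb = ps − 48, where ps is the price sellers receive.
Demand in terms of ps becomes qd = 656 − 1(ps − 48) = 704 - ps. Setting this equal to supply: 704 - ps = -4 + 5ps, so ps = 118.
Buyers pay pb = 118 − 48 = 70; q' = -4 + 5·118 = 586.
The subsidy expands output by 586 − 546 = 40 past the efficient level; on those units the gap between marginal cost and willingness to pay runs from 0 up to 48.
DWL = ½ × 48 × 40 = 960.

Deadweight loss = £960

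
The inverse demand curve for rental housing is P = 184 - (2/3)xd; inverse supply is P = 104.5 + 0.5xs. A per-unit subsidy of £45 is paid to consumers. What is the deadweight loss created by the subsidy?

Pre-subsidy: 184 - (2/3)x = 104.5 + 0.5x gives x* = 477/7 and P* = 970/7.
With the rebate, buyers effectively pay Pb = Ps − 45, where Ps is the price sellers receive.
On the curves, Pb = 184 - (2/3)x and Ps = 104.5 + 0.5x; the wedge Ps − Pb = 45 gives 104.5 + 0.5x − (184 - (2/3)x) = 45, so x' = 747/7.
Then Pb = 184 − (2/3)·(747/7) = 790/7 and Ps = 104.5 + 0.5·(747/7) = 1105/7.
The subsidy expands output by 747/7 − 477/7 = 270/7 past the efficient level; on those units the gap between marginal cost and willingness to pay runs from 0 up to 45.
DWL = ½ × 45 × 270/7 = 6075/7.

Deadweight loss = 6075/7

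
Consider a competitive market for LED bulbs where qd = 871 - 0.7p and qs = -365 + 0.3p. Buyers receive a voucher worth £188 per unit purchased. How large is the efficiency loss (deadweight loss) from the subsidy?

Pre-subsidy: 871 - 0.7p = -365 + 0.3p gives p* = 1236, q* = 5.8.
With the rebate, buyers effectively pay pb = ps − 188, where ps is the price sellers receive.
Demand in terms of ps becomes qd = 871 − 0.7(ps − 188) = 1002.6 - 0.7ps. Setting this equal to supply: 1002.6 - 0.7ps = -365 + 0.3ps, so ps = 1367.6.
Buyers pay pb = 1367.6 − 188 = 1179.6; q' = -365 + 0.3·1367.6 = 45.28.
The subsidy expands output by 45.28 − 5.8 = 39.48 past the efficient level; on those units the gap between marginal cost and willingness to pay runs from 0 up to 188.
DWL = ½ × 188 × 39.48 = 3711.12.

Deadweight loss = £3711.12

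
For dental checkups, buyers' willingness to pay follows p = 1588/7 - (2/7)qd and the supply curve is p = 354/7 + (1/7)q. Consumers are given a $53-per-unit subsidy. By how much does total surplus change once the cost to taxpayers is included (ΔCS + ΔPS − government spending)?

Pre-subsidy: 1588/7 - (2/7)q = 354/7 + (1/7)q gives q* = 1234/3 and p* = 328/3.
With the rebate, buyers effectively pay pb = ps − 53, where ps is the price sellers receive.
On the curves, pb = 1588/7 - (2/7)q and ps = 354/7 + (1/7)q; the wedge ps − pb = 53 gives 354/7 + (1/7)q − (1588/7 - (2/7)q) = 53, so q' = 535.
Then pb = 1588/7 − (2/7)·535 = 74 and ps = 354/7 + (1/7)·535 = 127.
ΔCS = ½(1234/3 + 535)(328/3 − 74) = 150467/9; ΔPS = ½(1234/3 + 535)(127 − 328/3) = 150467/18.
Government spending = 53 × 535 = 28355.
Net change = 150467/9 + 150467/18 − 28355 = -19663/6. The loss equals the DWL triangle ½·53·371/3.

Net change in total surplus = -19663/6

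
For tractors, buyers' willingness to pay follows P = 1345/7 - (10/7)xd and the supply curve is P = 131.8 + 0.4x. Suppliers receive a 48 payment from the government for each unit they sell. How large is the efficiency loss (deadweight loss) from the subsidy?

Pre-subsidy: 1345/7 - (10/7)x = 131.8 + 0.4x gives x* = 33 and P* = 145.
With the subsidy, sellers receive Ps = Pb + 48 for each unit, where Pb is the price buyers pay.
On the curves, Pb = 1345/7 - (10/7)x and Ps = 131.8 + 0.4x; the wedge Ps − Pb = 48 gives 131.8 + 0.4x − (1345/7 - (10/7)x) = 48, so x' = 59.25.
Then Pb = 1345/7 − (10/7)·59.25 = 107.5 and Ps = 131.8 + 0.4·59.25 = 155.5.
The subsidy expands output by 59.25 − 33 = 26.25 past the efficient level; on those units the gap between marginal cost and willingness to pay runs from 0 up to 48.
DWL = ½ × 48 × 26.25 = 630.

Deadweight loss = 630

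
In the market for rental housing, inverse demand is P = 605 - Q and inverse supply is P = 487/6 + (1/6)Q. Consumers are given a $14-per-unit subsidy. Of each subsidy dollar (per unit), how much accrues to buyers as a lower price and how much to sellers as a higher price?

Pre-subsidy: 605 - Q = 487/6 + (1/6)Q gives Q* = 449 and P* = 156.
With the rebate, buyers effectively pay Pb = Ps − 14, where Ps is the price sellers receive.
On the curves, Pb = 605 - Q and Ps = 487/6 + (1/6)Q; the wedge Ps − Pb = 14 gives 487/6 + (1/6)Q − (605 - Q) = 14, so Q' = 461.
Then Pb = 605 − 1·461 = 144 and Ps = 487/6 + (1/6)·461 = 158.
Buyers' price falls by P* − Pb = 156 − 144 = 12; sellers' price rises by Ps − P* = 158 − 156 = 2.

Buyers gain $12 per unit; sellers gain $2 per unit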